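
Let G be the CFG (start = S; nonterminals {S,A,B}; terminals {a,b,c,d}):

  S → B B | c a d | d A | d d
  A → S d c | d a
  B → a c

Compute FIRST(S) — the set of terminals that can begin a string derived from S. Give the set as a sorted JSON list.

Compute FIRST by fixpoint:
pass 1:
  A via A→d a: +{d}
  B via B→a c: +{a}
  S via S→B B: +{a}
  S via S→c a d: +{c}
  S via S→d A: +{d}
  FIRST[S]={a,c,d}  FIRST[A]={d}  FIRST[B]={a}
pass 2:
  A via A→S d c: +{a,c}
  FIRST[S]={a,c,d}  FIRST[A]={a,c,d}  FIRST[B]={a}
pass 3: (no change)
  FIRST[S]={a,c,d}  FIRST[A]={a,c,d}  FIRST[B]={a}

FIRST(S) = ["a", "c", "d"]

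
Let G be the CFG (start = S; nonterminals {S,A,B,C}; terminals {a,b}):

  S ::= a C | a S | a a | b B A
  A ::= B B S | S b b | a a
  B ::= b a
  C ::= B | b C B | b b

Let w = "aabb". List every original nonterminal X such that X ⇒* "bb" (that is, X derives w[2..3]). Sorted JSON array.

CNF form of G:
  S -> T0 X5 | T1 C | T1 S | T1 T1
  A -> B X2 | S X3 | T1 T1
  B -> T0 T1
  C -> T0 T0 | T0 T1 | T0 X4
  T0 -> b
  T1 -> a
  X2 -> B S
  X3 -> T0 T0
  X4 -> C B
  X5 -> B A

CYK table (by increasing span), restricted to cells inside w[2..3]:
  T[2,2] 'b' = {T0}  orig:{}
  T[3,3] 'b' = {T0}  orig:{}
  T[2,3] 'bb' = {C,X3}  orig:{C}

Original NTs in T[2,3] deriving "bb": ["C"]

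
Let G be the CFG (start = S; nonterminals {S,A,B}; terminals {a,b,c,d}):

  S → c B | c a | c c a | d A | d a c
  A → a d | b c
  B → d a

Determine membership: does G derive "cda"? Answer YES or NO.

Convert to CNF:
  S -> T1 A | T1 X5 | T3 B | T3 T0 | T3 X4
  A -> T0 T1 | T2 T3
  B -> T1 T0
  T0 -> a
  T1 -> d
  T2 -> b
  T3 -> c
  X4 -> T3 T0
  X5 -> T0 T3

Fill CYK table bottom-up:
  [0..0]={T3}  "c"  orig:{}
  [1..1]={T1}  "d"  orig:{}
  [2..2]={T0}  "a"  orig:{}
  [0..1]=∅  "cd"
  [1..2]={B}  "da"
  [0..2]={S}  "cda"

S ∈ T[0,2] ⇒ YES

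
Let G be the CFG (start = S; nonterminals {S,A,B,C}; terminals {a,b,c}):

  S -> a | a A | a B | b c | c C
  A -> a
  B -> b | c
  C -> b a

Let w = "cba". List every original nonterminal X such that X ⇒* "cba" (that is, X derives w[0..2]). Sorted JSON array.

CNF form of G:
  S -> T0 T2 | T1 A | T1 B | T2 C | a
  A -> a
  B -> b | c
  C -> T0 T1
  T0 -> b
  T1 -> a
  T2 -> c

Fill CYK table bottom-up — only the sub-triangle for w[0..2]:
  T[0,0] 'c' = {B,T2}  orig:{B}
  T[1,1] 'b' = {B,T0}  orig:{B}
  T[2,2] 'a' = {A,S,T1}  orig:{A,S}
  T[0,1] 'cb' = ∅
  T[1,2] 'ba' = {C}
  T[0,2] 'cba' = {S}

Original NTs in T[0,2] deriving "cba": ["S"]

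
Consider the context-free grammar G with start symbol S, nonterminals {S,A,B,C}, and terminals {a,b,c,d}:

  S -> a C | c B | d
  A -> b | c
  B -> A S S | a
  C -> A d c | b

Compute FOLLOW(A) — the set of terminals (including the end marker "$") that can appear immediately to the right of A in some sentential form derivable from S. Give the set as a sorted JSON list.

Compute FIRST by fixpoint:
iter 1:
  A via A→b: +{b}
  A via A→c: +{c}
  B via B→A S S: +{b,c}
  B via B→a: +{a}
  C via C→A d c: +{b,c}
  S via S→a C: +{a}
  S via S→c B: +{c}
  S via S→d: +{d}
  FIRST[S]={a,c,d}  FIRST[A]={b,c}  FIRST[B]={a,b,c}  FIRST[C]={b,c}
iter 2: (no change)
  FIRST[S]={a,c,d}  FIRST[A]={b,c}  FIRST[B]={a,b,c}  FIRST[C]={b,c}

Compute FOLLOW by fixpoint:
seed FOLLOW(S) with $
pass 1:
  B→A S S: FOLLOW(A) ⊇ FIRST(S) = {a,c,d}; new: +{a,c,d}
  B→A S S: FOLLOW(S) ⊇ FIRST(S) = {a,c,d}; new: +{a,c,d}
  S→a C: FOLLOW(C) ⊇ FOLLOW(S) ⊇ {$,a,c,d}; new: +{$,a,c,d}
  S→c B: FOLLOW(B) ⊇ FOLLOW(S) ⊇ {$,a,c,d}; new: +{$,a,c,d}
  FOLLOW(S)={$,a,c,d}  FOLLOW(A)={a,c,d}  FOLLOW(B)={$,a,c,d}  FOLLOW(C)={$,a,c,d}
pass 2: done
  FOLLOW(S)={$,a,c,d}  FOLLOW(A)={a,c,d}  FOLLOW(B)={$,a,c,d}  FOLLOW(C)={$,a,c,d}

FOLLOW(A) = ["a", "c", "d"]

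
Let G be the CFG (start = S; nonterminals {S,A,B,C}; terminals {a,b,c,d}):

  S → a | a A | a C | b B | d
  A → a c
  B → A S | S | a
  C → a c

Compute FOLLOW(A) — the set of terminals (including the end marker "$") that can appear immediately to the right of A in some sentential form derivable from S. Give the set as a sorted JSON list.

FIRST sets, iterate to fixpoint:
round 1:
  A via A→a c: +{a}
  B via B→A S: +{a}
  C via C→a c: +{a}
  S via S→a: +{a}
  S via S→b B: +{b}
  S via S→d: +{d}
  FIRST[S]={a,b,d}  FIRST[A]={a}  FIRST[B]={a}  FIRST[C]={a}
round 2:
  B via B→S: +{b,d}
  FIRST[S]={a,b,d}  FIRST[A]={a}  FIRST[B]={a,b,d}  FIRST[C]={a}
round 3: — fixpoint
  FIRST[S]={a,b,d}  FIRST[A]={a}  FIRST[B]={a,b,d}  FIRST[C]={a}

FOLLOW sets:
seed FOLLOW(S) with $
round 1:
  B→A S: FOLLOW(A) ⊇ FIRST(S) = {a,b,d}; new: +{a,b,d}
  S→a A: FOLLOW(A) ⊇ FOLLOW(S) ⊇ {$}; new: +{$}
  S→a C: FOLLOW(C) ⊇ FOLLOW(S) ⊇ {$}; new: +{$}
  S→b B: FOLLOW(B) ⊇ FOLLOW(S) ⊇ {$}; new: +{$}
  FOLLOW(S)={$}  FOLLOW(A)={$,a,b,d}  FOLLOW(B)={$}  FOLLOW(C)={$}
round 2: (stable)
  FOLLOW(S)={$}  FOLLOW(A)={$,a,b,d}  FOLLOW(B)={$}  FOLLOW(C)={$}

FOLLOW(A) = ["$", "a", "b", "d"]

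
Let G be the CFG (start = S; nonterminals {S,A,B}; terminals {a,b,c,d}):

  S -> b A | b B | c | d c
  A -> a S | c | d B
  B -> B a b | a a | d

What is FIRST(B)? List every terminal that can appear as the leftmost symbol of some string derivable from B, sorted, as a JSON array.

Compute FIRST by fixpoint:
iter 1:
  A via A→a S: +{a}
  A via A→c: +{c}
  A via A→d B: +{d}
  B via B→a a: +{a}
  B via B→d: +{d}
  S via S→b A: +{b}
  S via S→c: +{c}
  S via S→d c: +{d}
  FIRST(S)={b,c,d}  FIRST(A)={a,c,d}  FIRST(B)={a,d}
iter 2: (no change)
  FIRST(S)={b,c,d}  FIRST(A)={a,c,d}  FIRST(B)={a,d}

FIRST(B) = ["a", "d"]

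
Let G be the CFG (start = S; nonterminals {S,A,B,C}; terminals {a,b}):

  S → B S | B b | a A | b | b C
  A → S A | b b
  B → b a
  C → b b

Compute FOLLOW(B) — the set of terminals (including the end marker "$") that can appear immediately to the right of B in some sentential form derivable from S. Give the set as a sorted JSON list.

Compute FIRST by fixpoint:
pass 1:
  A via A→b b: +{b}
  B via B→b a: +{b}
  C via C→b b: +{b}
  S via S→B S: +{b}
  S via S→a A: +{a}
  FIRST(S)={a,b}  FIRST(A)={b}  FIRST(B)={b}  FIRST(C)={b}
pass 2:
  A via A→S A: +{a}
  FIRST(S)={a,b}  FIRST(A)={a,b}  FIRST(B)={b}  FIRST(C)={b}
pass 3: — fixpoint
  FIRST(S)={a,b}  FIRST(A)={a,b}  FIRST(B)={b}  FIRST(C)={b}

FOLLOW iteration:
initialize: $ ∈ FOLLOW(S)
round 1:
  A→S A: FOLLOW(S) ⊇ FIRST(A) = {a,b}; new: +{a,b}
  S→B S: FOLLOW(B) ⊇ FIRST(S) = {a,b}; new: +{a,b}
  S→a A: FOLLOW(A) ⊇ FOLLOW(S) ⊇ {$,a,b}; new: +{$,a,b}
  S→b C: FOLLOW(C) ⊇ FOLLOW(S) ⊇ {$,a,b}; new: +{$,a,b}
  FOLLOW(S)={$,a,b}  FOLLOW(A)={$,a,b}  FOLLOW(B)={a,b}  FOLLOW(C)={$,a,b}
round 2: done
  FOLLOW(S)={$,a,b}  FOLLOW(A)={$,a,b}  FOLLOW(B)={a,b}  FOLLOW(C)={$,a,b}

FOLLOW(B) = ["a", "b"]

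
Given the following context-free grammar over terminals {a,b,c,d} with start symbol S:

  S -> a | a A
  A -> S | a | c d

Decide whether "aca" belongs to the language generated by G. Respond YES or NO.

CNF form of G:
  S -> T0 A | a
  A -> T0 A | T1 T2 | a
  T0 -> a
  T1 -> c
  T2 -> d

CYK fill:
  cell(0,0) a: {A,S,T0}  orig:{A,S}
  cell(1,1) c: {T1}  orig:{}
  cell(2,2) a: {A,S,T0}  orig:{A,S}
  cell(0,1) ac: ∅
  cell(1,2) ca: ∅
  cell(0,2) aca: ∅

S ∉ T[0,2] ⇒ NO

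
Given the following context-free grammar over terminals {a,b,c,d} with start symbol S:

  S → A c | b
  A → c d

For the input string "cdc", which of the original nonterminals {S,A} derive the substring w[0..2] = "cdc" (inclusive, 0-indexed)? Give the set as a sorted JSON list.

CNF form of G:
  S -> A T0 | b
  A -> T0 T1
  T0 -> c
  T1 -> d

Fill CYK table bottom-up — only the sub-triangle for w[0..2]:
  cell(0,0) c: {T0}  orig:{}
  cell(1,1) d: {T1}  orig:{}
  cell(2,2) c: {T0}  orig:{}
  cell(0,1) cd: {A}
  cell(1,2) dc: ∅
  cell(0,2) cdc: {S}

Original NTs in T[0,2] deriving "cdc": ["S"]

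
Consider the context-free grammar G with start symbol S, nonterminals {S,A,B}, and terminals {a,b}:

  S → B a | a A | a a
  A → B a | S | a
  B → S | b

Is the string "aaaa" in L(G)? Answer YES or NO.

CNF form of G:
  S -> B T0 | T0 A | T0 T0
  A -> B T0 | T0 A | T0 T0 | a
  B -> B T0 | T0 A | T0 T0 | b
  T0 -> a

CYK fill:
  cell(0,0) a: {A,T0}  orig:{A}
  cell(1,1) a: {A,T0}  orig:{A}
  cell(2,2) a: {A,T0}  orig:{A}
  cell(3,3) a: {A,T0}  orig:{A}
  cell(0,1) aa: {A,B,S}
  cell(1,2) aa: {A,B,S}
  cell(2,3) aa: {A,B,S}
  cell(0,2) aaa: {A,B,S}
  cell(1,3) aaa: {A,B,S}
  cell(0,3) aaaa: {A,B,S}

S ∈ T[0,3] ⇒ YES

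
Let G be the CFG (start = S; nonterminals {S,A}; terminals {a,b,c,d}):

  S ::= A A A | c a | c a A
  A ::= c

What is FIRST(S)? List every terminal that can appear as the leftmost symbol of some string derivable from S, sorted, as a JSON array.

FIRST iteration:
iter 1:
  A via A→c: +{c}
  S via S→A A A: +{c}
  S: {c}  A: {c}
iter 2: — fixpoint
  S: {c}  A: {c}

FIRST(S) = ["c"]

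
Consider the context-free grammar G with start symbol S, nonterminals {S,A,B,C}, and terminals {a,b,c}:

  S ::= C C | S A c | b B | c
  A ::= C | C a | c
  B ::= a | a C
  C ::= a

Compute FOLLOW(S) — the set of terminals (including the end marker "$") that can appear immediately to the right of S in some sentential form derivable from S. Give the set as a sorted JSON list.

FIRST sets, iterate to fixpoint:
iter 1:
  A via A→c: +{c}
  B via B→a: +{a}
  C via C→a: +{a}
  S via S→C C: +{a}
  S via S→b B: +{b}
  S via S→c: +{c}
  FIRST[S]={a,b,c}  FIRST[A]={c}  FIRST[B]={a}  FIRST[C]={a}
iter 2:
  A via A→C: +{a}
  FIRST[S]={a,b,c}  FIRST[A]={a,c}  FIRST[B]={a}  FIRST[C]={a}
iter 3: done
  FIRST[S]={a,b,c}  FIRST[A]={a,c}  FIRST[B]={a}  FIRST[C]={a}

FOLLOW iteration:
FOLLOW(S) := {$}
iter 1:
  A→C a: FOLLOW(C) ⊇ FIRST(a) = {a}; new: +{a}
  S→C C: FOLLOW(C) ⊇ FOLLOW(S) ⊇ {$}; new: +{$}
  S→S A c: FOLLOW(S) ⊇ FIRST(A) = {a,c}; new: +{a,c}
  S→S A c: FOLLOW(A) ⊇ FIRST(c) = {c}; new: +{c}
  S→b B: FOLLOW(B) ⊇ FOLLOW(S) ⊇ {$,a,c}; new: +{$,a,c}
  S: {$,a,c}  A: {c}  B: {$,a,c}  C: {$,a}
iter 2:
  A→C: FOLLOW(C) ⊇ FOLLOW(A) ⊇ {c}; new: +{c}
  S: {$,a,c}  A: {c}  B: {$,a,c}  C: {$,a,c}
iter 3: done
  S: {$,a,c}  A: {c}  B: {$,a,c}  C: {$,a,c}

FOLLOW(S) = ["$", "a", "c"]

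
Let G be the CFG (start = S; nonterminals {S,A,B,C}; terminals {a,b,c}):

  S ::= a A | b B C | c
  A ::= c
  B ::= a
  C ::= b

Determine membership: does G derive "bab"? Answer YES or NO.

CNF form of G:
  S -> T0 A | T1 X2 | c
  A -> c
  B -> a
  C -> b
  T0 -> a
  T1 -> b
  X2 -> B C

CYK fill:
  T[0,0] 'b' = {C,T1}  orig:{C}
  T[1,1] 'a' = {B,T0}  orig:{B}
  T[2,2] 'b' = {C,T1}  orig:{C}
  T[0,1] 'ba' = ∅
  T[1,2] 'ab' = {X2}  orig:{}
  T[0,2] 'bab' = {S}

S ∈ T[0,2] ⇒ YES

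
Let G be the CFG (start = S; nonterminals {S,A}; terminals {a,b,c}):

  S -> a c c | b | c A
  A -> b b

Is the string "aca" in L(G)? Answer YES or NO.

CNF form of G:
  S -> T1 X3 | T2 A | b
  A -> T0 T0
  T0 -> b
  T1 -> a
  T2 -> c
  X3 -> T2 T2

CYK fill:
  cell(0,0) a: {T1}  orig:{}
  cell(1,1) c: {T2}  orig:{}
  cell(2,2) a: {T1}  orig:{}
  cell(0,1) ac: ∅
  cell(1,2) ca: ∅
  cell(0,2) aca: ∅

S ∉ T[0,2] ⇒ NO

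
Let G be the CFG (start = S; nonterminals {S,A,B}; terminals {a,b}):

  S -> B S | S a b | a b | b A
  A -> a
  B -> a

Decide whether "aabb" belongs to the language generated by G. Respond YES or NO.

Convert to CNF:
  S -> B S | S X2 | T0 T1 | T1 A
  A -> a
  B -> a
  T0 -> a
  T1 -> b
  X2 -> T0 T1

CYK fill:
  [0..0]={A,B,T0}  "a"  orig:{A,B}
  [1..1]={A,B,T0}  "a"  orig:{A,B}
  [2..2]={T1}  "b"  orig:{}
  [3..3]={T1}  "b"  orig:{}
  [0..1]=∅  "aa"
  [1..2]={S,X2}  "ab"  orig:{S}
  [2..3]=∅  "bb"
  [0..2]={S}  "aab"
  [1..3]=∅  "abb"
  [0..3]=∅  "aabb"

S ∉ T[0,3] ⇒ NO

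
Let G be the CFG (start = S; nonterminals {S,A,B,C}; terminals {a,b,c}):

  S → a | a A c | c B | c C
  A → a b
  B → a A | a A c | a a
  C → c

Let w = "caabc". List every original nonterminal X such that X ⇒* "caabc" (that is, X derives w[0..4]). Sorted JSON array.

CNF form of G:
  S -> T0 X4 | T2 B | T2 C | a
  A -> T0 T1
  B -> T0 A | T0 T0 | T0 X3
  C -> c
  T0 -> a
  T1 -> b
  T2 -> c
  X3 -> A T2
  X4 -> A T2

Fill CYK table bottom-up — only the sub-triangle for w[0..4]:
  cell(0,0) c: {C,T2}  orig:{C}
  cell(1,1) a: {S,T0}  orig:{S}
  cell(2,2) a: {S,T0}  orig:{S}
  cell(3,3) b: {T1}  orig:{}
  cell(4,4) c: {C,T2}  orig:{C}
  cell(0,1) ca: ∅
  cell(1,2) aa: {B}
  cell(2,3) ab: {A}
  cell(3,4) bc: ∅
  cell(0,2) caa: {S}
  cell(1,3) aab: {B}
  cell(2,4) abc: {X3,X4}  orig:{}
  cell(0,3) caab: {S}
  cell(1,4) aabc: {B,S}
  cell(0,4) caabc: {S}

Original NTs in T[0,4] deriving "caabc": ["S"]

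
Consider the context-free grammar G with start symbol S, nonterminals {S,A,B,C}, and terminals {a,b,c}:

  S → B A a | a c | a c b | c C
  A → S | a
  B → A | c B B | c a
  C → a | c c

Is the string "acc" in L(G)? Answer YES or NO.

CNF form of G:
  S -> B X8 | T0 T1 | T0 X9 | T1 C
  A -> B X3 | T0 T1 | T0 X4 | T1 C | a
  B -> B X5 | T0 T1 | T0 X6 | T1 C | T1 T0 | T1 X7 | a
  C -> T1 T1 | a
  T0 -> a
  T1 -> c
  T2 -> b
  X3 -> A T0
  X4 -> T1 T2
  X5 -> A T0
  X6 -> T1 T2
  X7 -> B B
  X8 -> A T0
  X9 -> T1 T2

Fill CYK table bottom-up:
  [0..0]={A,B,C,T0}  "a"  orig:{A,B,C}
  [1..1]={T1}  "c"  orig:{}
  [2..2]={T1}  "c"  orig:{}
  [0..1]={A,B,S}  "ac"
  [1..2]={C}  "cc"
  [0..2]=∅  "acc"

S ∉ T[0,2] ⇒ NO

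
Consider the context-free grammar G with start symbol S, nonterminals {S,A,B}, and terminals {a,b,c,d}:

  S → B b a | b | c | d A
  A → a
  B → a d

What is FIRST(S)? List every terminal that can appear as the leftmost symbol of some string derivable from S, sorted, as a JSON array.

Compute FIRST by fixpoint:
iter 1:
  A via A→a: +{a}
  B via B→a d: +{a}
  S via S→B b a: +{a}
  S via S→b: +{b}
  S via S→c: +{c}
  S via S→d A: +{d}
  S: {a,b,c,d}  A: {a}  B: {a}
iter 2: (stable)
  S: {a,b,c,d}  A: {a}  B: {a}

FIRST(S) = ["a", "b", "c", "d"]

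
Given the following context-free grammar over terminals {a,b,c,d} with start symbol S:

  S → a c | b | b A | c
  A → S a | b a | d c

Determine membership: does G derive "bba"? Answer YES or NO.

CNF form of G:
  S -> T0 T3 | T1 A | b | c
  A -> S T0 | T1 T0 | T2 T3
  T0 -> a
  T1 -> b
  T2 -> d
  T3 -> c

CYK table (by increasing span):
  cell(0,0) b: {S,T1}  orig:{S}
  cell(1,1) b: {S,T1}  orig:{S}
  cell(2,2) a: {T0}  orig:{}
  cell(0,1) bb: ∅
  cell(1,2) ba: {A}
  cell(0,2) bba: {S}

S ∈ T[0,2] ⇒ YES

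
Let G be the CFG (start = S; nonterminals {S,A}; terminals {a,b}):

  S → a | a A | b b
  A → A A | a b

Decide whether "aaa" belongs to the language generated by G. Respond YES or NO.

Convert to CNF:
  S -> T0 A | T1 T1 | a
  A -> A A | T0 T1
  T0 -> a
  T1 -> b

Fill CYK table bottom-up:
  [0..0]={S,T0}  "a"  orig:{S}
  [1..1]={S,T0}  "a"  orig:{S}
  [2..2]={S,T0}  "a"  orig:{S}
  [0..1]=∅  "aa"
  [1..2]=∅  "aa"
  [0..2]=∅  "aaa"

S ∉ T[0,2] ⇒ NO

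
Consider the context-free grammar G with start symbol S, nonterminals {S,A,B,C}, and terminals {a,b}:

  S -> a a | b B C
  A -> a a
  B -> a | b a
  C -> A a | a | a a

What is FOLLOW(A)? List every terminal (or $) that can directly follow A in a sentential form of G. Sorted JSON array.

FIRST iteration:
round 1:
  A via A→a a: +{a}
  B via B→a: +{a}
  B via B→b a: +{b}
  C via C→A a: +{a}
  S via S→a a: +{a}
  S via S→b B C: +{b}
  FIRST[S]={a,b}  FIRST[A]={a}  FIRST[B]={a,b}  FIRST[C]={a}
round 2: (no change)
  FIRST[S]={a,b}  FIRST[A]={a}  FIRST[B]={a,b}  FIRST[C]={a}

Compute FOLLOW by fixpoint:
initialize: $ ∈ FOLLOW(S)
round 1:
  C→A a: FOLLOW(A) ⊇ FIRST(a) = {a}; new: +{a}
  S→b B C: FOLLOW(B) ⊇ FIRST(C) = {a}; new: +{a}
  S→b B C: FOLLOW(C) ⊇ FOLLOW(S) ⊇ {$}; new: +{$}
  S: {$}  A: {a}  B: {a}  C: {$}
round 2: (no change)
  S: {$}  A: {a}  B: {a}  C: {$}

FOLLOW(A) = ["a"]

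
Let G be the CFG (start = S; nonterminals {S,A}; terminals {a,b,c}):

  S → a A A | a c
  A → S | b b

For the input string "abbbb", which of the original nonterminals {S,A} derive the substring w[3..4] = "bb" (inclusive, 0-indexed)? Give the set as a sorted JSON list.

CNF form of G:
  S -> T0 T1 | T0 X4
  A -> T0 T1 | T0 X3 | T2 T2
  T0 -> a
  T1 -> c
  T2 -> b
  X3 -> A A
  X4 -> A A

CYK fill (cells [i..j] with 3 ≤ i ≤ j ≤ 4 only):
  cell(3,3) b: {T2}  orig:{}
  cell(4,4) b: {T2}  orig:{}
  cell(3,4) bb: {A}

Original NTs in T[3,4] deriving "bb": ["A"]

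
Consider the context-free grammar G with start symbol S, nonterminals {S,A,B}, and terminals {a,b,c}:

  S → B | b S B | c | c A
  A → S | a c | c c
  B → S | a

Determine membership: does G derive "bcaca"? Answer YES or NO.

CNF form of G:
  S -> T1 A | T2 X5 | a | c
  A -> T0 T1 | T1 A | T1 T1 | T2 X3 | a | c
  B -> T1 A | T2 X4 | a | c
  T0 -> a
  T1 -> c
  T2 -> b
  X3 -> S B
  X4 -> S B
  X5 -> S B

CYK fill:
  cell(0,0) b: {T2}  orig:{}
  cell(1,1) c: {A,B,S,T1}  orig:{A,B,S}
  cell(2,2) a: {A,B,S,T0}  orig:{A,B,S}
  cell(3,3) c: {A,B,S,T1}  orig:{A,B,S}
  cell(4,4) a: {A,B,S,T0}  orig:{A,B,S}
  cell(0,1) bc: ∅
  cell(1,2) ca: {A,B,S,X3,X4,X5}  orig:{A,B,S}
  cell(2,3) ac: {A,X3,X4,X5}  orig:{A}
  cell(3,4) ca: {A,B,S,X3,X4,X5}  orig:{A,B,S}
  cell(0,2) bca: {A,B,S}
  cell(1,3) cac: {A,B,S,X3,X4,X5}  orig:{A,B,S}
  cell(2,4) aca: {X3,X4,X5}  orig:{}
  cell(0,3) bcac: {A,B,S,X3,X4,X5}  orig:{A,B,S}
  cell(1,4) caca: {X3,X4,X5}  orig:{}
  cell(0,4) bcaca: {A,B,S,X3,X4,X5}  orig:{A,B,S}

S ∈ T[0,4] ⇒ YES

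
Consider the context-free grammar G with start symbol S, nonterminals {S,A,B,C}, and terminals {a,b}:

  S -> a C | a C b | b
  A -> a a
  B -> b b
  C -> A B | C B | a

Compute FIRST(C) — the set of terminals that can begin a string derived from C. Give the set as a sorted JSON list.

FIRST sets, iterate to fixpoint:
pass 1:
  A via A→a a: +{a}
  B via B→b b: +{b}
  C via C→A B: +{a}
  S via S→a C: +{a}
  S via S→b: +{b}
  S: {a,b}  A: {a}  B: {b}  C: {a}
pass 2: done
  S: {a,b}  A: {a}  B: {b}  C: {a}

FIRST(C) = ["a"]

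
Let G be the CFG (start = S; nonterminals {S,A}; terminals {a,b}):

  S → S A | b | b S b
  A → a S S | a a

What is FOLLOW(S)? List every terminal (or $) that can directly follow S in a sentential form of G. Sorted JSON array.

FIRST iteration:
iter 1:
  A via A→a S S: +{a}
  S via S→b: +{b}
  S: {b}  A: {a}
iter 2: done
  S: {b}  A: {a}

FOLLOW sets:
seed FOLLOW(S) with $
iter 1:
  A→a S S: FOLLOW(S) ⊇ FIRST(S) = {b}; new: +{b}
  S→S A: FOLLOW(S) ⊇ FIRST(A) = {a}; new: +{a}
  S→S A: FOLLOW(A) ⊇ FOLLOW(S) ⊇ {$,a,b}; new: +{$,a,b}
  S: {$,a,b}  A: {$,a,b}
iter 2: (stable)
  S: {$,a,b}  A: {$,a,b}

FOLLOW(S) = ["$", "a", "b"]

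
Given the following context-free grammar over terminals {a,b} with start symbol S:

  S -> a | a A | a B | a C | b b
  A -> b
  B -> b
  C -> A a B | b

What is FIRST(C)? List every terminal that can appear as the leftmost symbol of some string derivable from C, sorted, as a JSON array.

FIRST sets, iterate to fixpoint:
pass 1:
  A via A→b: +{b}
  B via B→b: +{b}
  C via C→A a B: +{b}
  S via S→a: +{a}
  S via S→b b: +{b}
  S: {a,b}  A: {b}  B: {b}  C: {b}
pass 2: — fixpoint
  S: {a,b}  A: {b}  B: {b}  C: {b}

FIRST(C) = ["b"]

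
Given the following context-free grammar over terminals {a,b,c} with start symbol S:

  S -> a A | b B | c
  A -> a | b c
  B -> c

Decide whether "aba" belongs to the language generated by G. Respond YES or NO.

CNF form of G:
  S -> T0 B | T2 A | c
  A -> T0 T1 | a
  B -> c
  T0 -> b
  T1 -> c
  T2 -> a

CYK fill:
  T[0,0] 'a' = {A,T2}  orig:{A}
  T[1,1] 'b' = {T0}  orig:{}
  T[2,2] 'a' = {A,T2}  orig:{A}
  T[0,1] 'ab' = ∅
  T[1,2] 'ba' = ∅
  T[0,2] 'aba' = ∅

S ∉ T[0,2] ⇒ NO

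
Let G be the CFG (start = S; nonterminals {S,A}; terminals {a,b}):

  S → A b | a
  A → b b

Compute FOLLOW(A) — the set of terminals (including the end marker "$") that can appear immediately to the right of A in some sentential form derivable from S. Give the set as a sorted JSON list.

FIRST sets, iterate to fixpoint:
[1]
  A via A→b b: +{b}
  S via S→A b: +{b}
  S via S→a: +{a}
  FIRST[S]={a,b}  FIRST[A]={b}
[2] — fixpoint
  FIRST[S]={a,b}  FIRST[A]={b}

Compute FOLLOW by fixpoint:
seed FOLLOW(S) with $
[1]
  S→A b: FOLLOW(A) ⊇ FIRST(b) = {b}; new: +{b}
  FOLLOW(S)={$}  FOLLOW(A)={b}
[2] done
  FOLLOW(S)={$}  FOLLOW(A)={b}

FOLLOW(A) = ["b"]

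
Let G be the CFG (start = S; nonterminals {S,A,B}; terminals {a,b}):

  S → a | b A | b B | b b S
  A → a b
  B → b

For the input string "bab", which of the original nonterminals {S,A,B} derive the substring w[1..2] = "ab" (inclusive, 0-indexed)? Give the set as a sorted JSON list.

CNF form of G:
  S -> T1 A | T1 B | T1 X2 | a
  A -> T0 T1
  B -> b
  T0 -> a
  T1 -> b
  X2 -> T1 S

CYK fill (cells [i..j] with 1 ≤ i ≤ j ≤ 2 only):
  cell(1,1) a: {S,T0}  orig:{S}
  cell(2,2) b: {B,T1}  orig:{B}
  cell(1,2) ab: {A}

Original NTs in T[1,2] deriving "ab": ["A"]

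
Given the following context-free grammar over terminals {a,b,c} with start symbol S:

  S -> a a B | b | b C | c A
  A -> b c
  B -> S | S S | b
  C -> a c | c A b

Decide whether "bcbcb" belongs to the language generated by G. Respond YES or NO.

CNF form of G:
  S -> T0 C | T1 A | T2 X5 | b
  A -> T0 T1
  B -> S S | T0 C | T1 A | T2 X3 | b
  C -> T1 X4 | T2 T1
  T0 -> b
  T1 -> c
  T2 -> a
  X3 -> T2 B
  X4 -> A T0
  X5 -> T2 B

CYK table (by increasing span):
  [0..0]={B,S,T0}  "b"  orig:{B,S}
  [1..1]={T1}  "c"  orig:{}
  [2..2]={B,S,T0}  "b"  orig:{B,S}
  [3..3]={T1}  "c"  orig:{}
  [4..4]={B,S,T0}  "b"  orig:{B,S}
  [0..1]={A}  "bc"
  [1..2]=∅  "cb"
  [2..3]={A}  "bc"
  [3..4]=∅  "cb"
  [0..2]={X4}  "bcb"  orig:{}
  [1..3]={B,S}  "cbc"
  [2..4]={X4}  "bcb"  orig:{}
  [0..3]={B}  "bcbc"
  [1..4]={B,C}  "cbcb"
  [0..4]={B,S}  "bcbcb"

S ∈ T[0,4] ⇒ YES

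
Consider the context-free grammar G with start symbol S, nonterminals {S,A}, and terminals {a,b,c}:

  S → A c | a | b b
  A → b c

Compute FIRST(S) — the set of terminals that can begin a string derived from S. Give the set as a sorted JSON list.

FIRST sets, iterate to fixpoint:
iter 1:
  A via A→b c: +{b}
  S via S→A c: +{b}
  S via S→a: +{a}
  FIRST(S)={a,b}  FIRST(A)={b}
iter 2: — fixpoint
  FIRST(S)={a,b}  FIRST(A)={b}

FIRST(S) = ["a", "b"]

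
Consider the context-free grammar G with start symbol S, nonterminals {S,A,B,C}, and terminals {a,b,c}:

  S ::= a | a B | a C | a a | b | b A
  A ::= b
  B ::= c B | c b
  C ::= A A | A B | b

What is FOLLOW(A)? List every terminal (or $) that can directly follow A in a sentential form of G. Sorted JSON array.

Compute FIRST by fixpoint:
[1]
  A via A→b: +{b}
  B via B→c B: +{c}
  C via C→A A: +{b}
  S via S→a: +{a}
  S via S→b: +{b}
  S: {a,b}  A: {b}  B: {c}  C: {b}
[2] (no change)
  S: {a,b}  A: {b}  B: {c}  C: {b}

FOLLOW sets:
initialize: $ ∈ FOLLOW(S)
[1]
  C→A A: FOLLOW(A) ⊇ FIRST(A) = {b}; new: +{b}
  C→A B: FOLLOW(A) ⊇ FIRST(B) = {c}; new: +{c}
  S→a B: FOLLOW(B) ⊇ FOLLOW(S) ⊇ {$}; new: +{$}
  S→a C: FOLLOW(C) ⊇ FOLLOW(S) ⊇ {$}; new: +{$}
  S→b A: FOLLOW(A) ⊇ FOLLOW(S) ⊇ {$}; new: +{$}
  S: {$}  A: {$,b,c}  B: {$}  C: {$}
[2] (no change)
  S: {$}  A: {$,b,c}  B: {$}  C: {$}

FOLLOW(A) = ["$", "b", "c"]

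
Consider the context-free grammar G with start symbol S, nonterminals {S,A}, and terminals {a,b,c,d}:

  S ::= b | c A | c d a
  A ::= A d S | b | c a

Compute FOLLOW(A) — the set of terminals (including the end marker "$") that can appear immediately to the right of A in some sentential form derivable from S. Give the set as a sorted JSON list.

Compute FIRST by fixpoint:
round 1:
  A via A→b: +{b}
  A via A→c a: +{c}
  S via S→b: +{b}
  S via S→c A: +{c}
  FIRST[S]={b,c}  FIRST[A]={b,c}
round 2: — fixpoint
  FIRST[S]={b,c}  FIRST[A]={b,c}

FOLLOW iteration:
initialize: $ ∈ FOLLOW(S)
round 1:
  A→A d S: FOLLOW(A) ⊇ FIRST(d) = {d}; new: +{d}
  A→A d S: FOLLOW(S) ⊇ FOLLOW(A) ⊇ {d}; new: +{d}
  S→c A: FOLLOW(A) ⊇ FOLLOW(S) ⊇ {$,d}; new: +{$}
  FOLLOW(S)={$,d}  FOLLOW(A)={$,d}
round 2: (no change)
  FOLLOW(S)={$,d}  FOLLOW(A)={$,d}

FOLLOW(A) = ["$", "d"]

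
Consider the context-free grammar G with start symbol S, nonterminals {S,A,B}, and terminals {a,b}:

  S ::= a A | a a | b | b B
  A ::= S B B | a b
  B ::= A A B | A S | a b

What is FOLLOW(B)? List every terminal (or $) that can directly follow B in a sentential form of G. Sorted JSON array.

FIRST sets, iterate to fixpoint:
round 1:
  A via A→a b: +{a}
  B via B→A A B: +{a}
  S via S→a A: +{a}
  S via S→b: +{b}
  FIRST[S]={a,b}  FIRST[A]={a}  FIRST[B]={a}
round 2:
  A via A→S B B: +{b}
  B via B→A A B: +{b}
  FIRST[S]={a,b}  FIRST[A]={a,b}  FIRST[B]={a,b}
round 3: — fixpoint
  FIRST[S]={a,b}  FIRST[A]={a,b}  FIRST[B]={a,b}

Compute FOLLOW by fixpoint:
initialize: $ ∈ FOLLOW(S)
pass 1:
  A→S B B: FOLLOW(S) ⊇ FIRST(B) = {a,b}; new: +{a,b}
  A→S B B: FOLLOW(B) ⊇ FIRST(B) = {a,b}; new: +{a,b}
  B→A A B: FOLLOW(A) ⊇ FIRST(A) = {a,b}; new: +{a,b}
  S→a A: FOLLOW(A) ⊇ FOLLOW(S) ⊇ {$,a,b}; new: +{$}
  S→b B: FOLLOW(B) ⊇ FOLLOW(S) ⊇ {$,a,b}; new: +{$}
  FOLLOW[S]={$,a,b}  FOLLOW[A]={$,a,b}  FOLLOW[B]={$,a,b}
pass 2: (no change)
  FOLLOW[S]={$,a,b}  FOLLOW[A]={$,a,b}  FOLLOW[B]={$,a,b}

FOLLOW(B) = ["$", "a", "b"]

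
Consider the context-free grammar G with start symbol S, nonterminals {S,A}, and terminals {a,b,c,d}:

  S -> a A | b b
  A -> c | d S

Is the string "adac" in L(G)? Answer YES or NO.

Convert to CNF:
  S -> T1 A | T2 T2
  A -> T0 S | c
  T0 -> d
  T1 -> a
  T2 -> b

CYK table (by increasing span):
  [0..0]={T1}  "a"  orig:{}
  [1..1]={T0}  "d"  orig:{}
  [2..2]={T1}  "a"  orig:{}
  [3..3]={A}  "c"
  [0..1]=∅  "ad"
  [1..2]=∅  "da"
  [2..3]={S}  "ac"
  [0..2]=∅  "ada"
  [1..3]={A}  "dac"
  [0..3]={S}  "adac"

S ∈ T[0,3] ⇒ YES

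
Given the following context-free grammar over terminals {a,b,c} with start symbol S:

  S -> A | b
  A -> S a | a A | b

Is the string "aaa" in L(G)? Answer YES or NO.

Convert to CNF:
  S -> S T0 | T0 A | b
  A -> S T0 | T0 A | b
  T0 -> a

CYK table (by increasing span):
  [0..0]={T0}  "a"  orig:{}
  [1..1]={T0}  "a"  orig:{}
  [2..2]={T0}  "a"  orig:{}
  [0..1]=∅  "aa"
  [1..2]=∅  "aa"
  [0..2]=∅  "aaa"

S ∉ T[0,2] ⇒ NO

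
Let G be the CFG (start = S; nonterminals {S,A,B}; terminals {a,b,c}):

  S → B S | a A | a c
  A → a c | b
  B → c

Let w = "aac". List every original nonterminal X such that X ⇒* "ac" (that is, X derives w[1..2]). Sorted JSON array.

Convert to CNF:
  S -> B S | T0 A | T0 T1
  A -> T0 T1 | b
  B -> c
  T0 -> a
  T1 -> c

CYK fill — only the sub-triangle for w[1..2]:
  [1..1]={T0}  "a"  orig:{}
  [2..2]={B,T1}  "c"  orig:{B}
  [1..2]={A,S}  "ac"

Original NTs in T[1,2] deriving "ac": ["A", "S"]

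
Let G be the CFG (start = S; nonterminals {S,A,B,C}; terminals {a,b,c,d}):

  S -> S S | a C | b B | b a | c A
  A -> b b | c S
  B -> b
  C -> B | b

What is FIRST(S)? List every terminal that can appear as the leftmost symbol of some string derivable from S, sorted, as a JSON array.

FIRST iteration:
round 1:
  A via A→b b: +{b}
  A via A→c S: +{c}
  B via B→b: +{b}
  C via C→B: +{b}
  S via S→a C: +{a}
  S via S→b B: +{b}
  S via S→c A: +{c}
  FIRST[S]={a,b,c}  FIRST[A]={b,c}  FIRST[B]={b}  FIRST[C]={b}
round 2: (no change)
  FIRST[S]={a,b,c}  FIRST[A]={b,c}  FIRST[B]={b}  FIRST[C]={b}

FIRST(S) = ["a", "b", "c"]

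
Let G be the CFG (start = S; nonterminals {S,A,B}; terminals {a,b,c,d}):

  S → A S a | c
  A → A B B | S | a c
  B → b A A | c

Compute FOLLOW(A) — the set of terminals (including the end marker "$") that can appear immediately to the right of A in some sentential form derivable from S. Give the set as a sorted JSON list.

FIRST iteration:
[1]
  A via A→a c: +{a}
  B via B→b A A: +{b}
  B via B→c: +{c}
  S via S→A S a: +{a}
  S via S→c: +{c}
  S: {a,c}  A: {a}  B: {b,c}
[2]
  A via A→S: +{c}
  S: {a,c}  A: {a,c}  B: {b,c}
[3] — fixpoint
  S: {a,c}  A: {a,c}  B: {b,c}

FOLLOW sets:
seed FOLLOW(S) with $
[1]
  A→A B B: FOLLOW(A) ⊇ FIRST(B) = {b,c}; new: +{b,c}
  A→A B B: FOLLOW(B) ⊇ FIRST(B) = {b,c}; new: +{b,c}
  A→S: FOLLOW(S) ⊇ FOLLOW(A) ⊇ {b,c}; new: +{b,c}
  B→b A A: FOLLOW(A) ⊇ FIRST(A) = {a,c}; new: +{a}
  S→A S a: FOLLOW(S) ⊇ FIRST(a) = {a}; new: +{a}
  FOLLOW(S)={$,a,b,c}  FOLLOW(A)={a,b,c}  FOLLOW(B)={b,c}
[2]
  A→A B B: FOLLOW(B) ⊇ FOLLOW(A) ⊇ {a,b,c}; new: +{a}
  FOLLOW(S)={$,a,b,c}  FOLLOW(A)={a,b,c}  FOLLOW(B)={a,b,c}
[3] done
  FOLLOW(S)={$,a,b,c}  FOLLOW(A)={a,b,c}  FOLLOW(B)={a,b,c}

FOLLOW(A) = ["a", "b", "c"]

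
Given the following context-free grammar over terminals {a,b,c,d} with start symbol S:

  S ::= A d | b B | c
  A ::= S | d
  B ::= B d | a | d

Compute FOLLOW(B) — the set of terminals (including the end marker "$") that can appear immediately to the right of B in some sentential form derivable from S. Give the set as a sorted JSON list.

FIRST iteration:
[1]
  A via A→d: +{d}
  B via B→a: +{a}
  B via B→d: +{d}
  S via S→A d: +{d}
  S via S→b B: +{b}
  S via S→c: +{c}
  FIRST[S]={b,c,d}  FIRST[A]={d}  FIRST[B]={a,d}
[2]
  A via A→S: +{b,c}
  FIRST[S]={b,c,d}  FIRST[A]={b,c,d}  FIRST[B]={a,d}
[3] done
  FIRST[S]={b,c,d}  FIRST[A]={b,c,d}  FIRST[B]={a,d}

FOLLOW sets:
FOLLOW(S) := {$}
iter 1:
  B→B d: FOLLOW(B) ⊇ FIRST(d) = {d}; new: +{d}
  S→A d: FOLLOW(A) ⊇ FIRST(d) = {d}; new: +{d}
  S→b B: FOLLOW(B) ⊇ FOLLOW(S) ⊇ {$}; new: +{$}
  FOLLOW(S)={$}  FOLLOW(A)={d}  FOLLOW(B)={$,d}
iter 2:
  A→S: FOLLOW(S) ⊇ FOLLOW(A) ⊇ {d}; new: +{d}
  FOLLOW(S)={$,d}  FOLLOW(A)={d}  FOLLOW(B)={$,d}
iter 3: done
  FOLLOW(S)={$,d}  FOLLOW(A)={d}  FOLLOW(B)={$,d}

FOLLOW(B) = ["$", "d"]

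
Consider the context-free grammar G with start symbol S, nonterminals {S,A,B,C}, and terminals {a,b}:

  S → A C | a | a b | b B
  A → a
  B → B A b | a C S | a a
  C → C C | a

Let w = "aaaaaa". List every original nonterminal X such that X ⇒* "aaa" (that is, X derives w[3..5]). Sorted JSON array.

CNF form of G:
  S -> A C | T0 B | T1 T0 | a
  A -> a
  B -> B X2 | T1 T1 | T1 X3
  C -> C C | a
  T0 -> b
  T1 -> a
  X2 -> A T0
  X3 -> C S

Fill CYK table bottom-up, restricted to cells inside w[3..5]:
  cell(3,3) a: {A,C,S,T1}  orig:{A,C,S}
  cell(4,4) a: {A,C,S,T1}  orig:{A,C,S}
  cell(5,5) a: {A,C,S,T1}  orig:{A,C,S}
  cell(3,4) aa: {B,C,S,X3}  orig:{B,C,S}
  cell(4,5) aa: {B,C,S,X3}  orig:{B,C,S}
  cell(3,5) aaa: {B,C,S,X3}  orig:{B,C,S}

Original NTs in T[3,5] deriving "aaa": ["B", "C", "S"]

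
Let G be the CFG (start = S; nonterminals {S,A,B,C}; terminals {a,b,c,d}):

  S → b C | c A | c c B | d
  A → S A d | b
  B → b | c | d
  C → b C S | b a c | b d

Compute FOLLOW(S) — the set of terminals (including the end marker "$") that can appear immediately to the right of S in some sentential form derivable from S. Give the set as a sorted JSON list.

FIRST sets, iterate to fixpoint:
pass 1:
  A via A→b: +{b}
  B via B→b: +{b}
  B via B→c: +{c}
  B via B→d: +{d}
  C via C→b C S: +{b}
  S via S→b C: +{b}
  S via S→c A: +{c}
  S via S→d: +{d}
  FIRST(S)={b,c,d}  FIRST(A)={b}  FIRST(B)={b,c,d}  FIRST(C)={b}
pass 2:
  A via A→S A d: +{c,d}
  FIRST(S)={b,c,d}  FIRST(A)={b,c,d}  FIRST(B)={b,c,d}  FIRST(C)={b}
pass 3: done
  FIRST(S)={b,c,d}  FIRST(A)={b,c,d}  FIRST(B)={b,c,d}  FIRST(C)={b}

FOLLOW iteration:
FOLLOW(S) := {$}
round 1:
  A→S A d: FOLLOW(S) ⊇ FIRST(A) = {b,c,d}; new: +{b,c,d}
  A→S A d: FOLLOW(A) ⊇ FIRST(d) = {d}; new: +{d}
  C→b C S: FOLLOW(C) ⊇ FIRST(S) = {b,c,d}; new: +{b,c,d}
  S→b C: FOLLOW(C) ⊇ FOLLOW(S) ⊇ {$,b,c,d}; new: +{$}
  S→c A: FOLLOW(A) ⊇ FOLLOW(S) ⊇ {$,b,c,d}; new: +{$,b,c}
  S→c c B: FOLLOW(B) ⊇ FOLLOW(S) ⊇ {$,b,c,d}; new: +{$,b,c,d}
  S: {$,b,c,d}  A: {$,b,c,d}  B: {$,b,c,d}  C: {$,b,c,d}
round 2: done
  S: {$,b,c,d}  A: {$,b,c,d}  B: {$,b,c,d}  C: {$,b,c,d}

FOLLOW(S) = ["$", "b", "c", "d"]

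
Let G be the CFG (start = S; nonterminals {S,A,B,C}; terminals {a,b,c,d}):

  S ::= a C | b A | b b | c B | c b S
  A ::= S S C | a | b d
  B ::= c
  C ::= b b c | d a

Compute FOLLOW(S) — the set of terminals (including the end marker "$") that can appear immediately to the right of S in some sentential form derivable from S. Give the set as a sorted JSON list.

FIRST sets, iterate to fixpoint:
pass 1:
  A via A→a: +{a}
  A via A→b d: +{b}
  B via B→c: +{c}
  C via C→b b c: +{b}
  C via C→d a: +{d}
  S via S→a C: +{a}
  S via S→b A: +{b}
  S via S→c B: +{c}
  FIRST(S)={a,b,c}  FIRST(A)={a,b}  FIRST(B)={c}  FIRST(C)={b,d}
pass 2:
  A via A→S S C: +{c}
  FIRST(S)={a,b,c}  FIRST(A)={a,b,c}  FIRST(B)={c}  FIRST(C)={b,d}
pass 3: (no change)
  FIRST(S)={a,b,c}  FIRST(A)={a,b,c}  FIRST(B)={c}  FIRST(C)={b,d}

FOLLOW iteration:
FOLLOW(S) := {$}
round 1:
  A→S S C: FOLLOW(S) ⊇ FIRST(S) = {a,b,c}; new: +{a,b,c}
  A→S S C: FOLLOW(S) ⊇ FIRST(C) = {b,d}; new: +{d}
  S→a C: FOLLOW(C) ⊇ FOLLOW(S) ⊇ {$,a,b,c,d}; new: +{$,a,b,c,d}
  S→b A: FOLLOW(A) ⊇ FOLLOW(S) ⊇ {$,a,b,c,d}; new: +{$,a,b,c,d}
  S→c B: FOLLOW(B) ⊇ FOLLOW(S) ⊇ {$,a,b,c,d}; new: +{$,a,b,c,d}
  FOLLOW[S]={$,a,b,c,d}  FOLLOW[A]={$,a,b,c,d}  FOLLOW[B]={$,a,b,c,d}  FOLLOW[C]={$,a,b,c,d}
round 2: (no change)
  FOLLOW[S]={$,a,b,c,d}  FOLLOW[A]={$,a,b,c,d}  FOLLOW[B]={$,a,b,c,d}  FOLLOW[C]={$,a,b,c,d}

FOLLOW(S) = ["$", "a", "b", "c", "d"]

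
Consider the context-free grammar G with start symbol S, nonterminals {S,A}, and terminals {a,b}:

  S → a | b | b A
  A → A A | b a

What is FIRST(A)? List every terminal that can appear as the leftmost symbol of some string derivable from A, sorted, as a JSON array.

Compute FIRST by fixpoint:
iter 1:
  A via A→b a: +{b}
  S via S→a: +{a}
  S via S→b: +{b}
  S: {a,b}  A: {b}
iter 2: done
  S: {a,b}  A: {b}

FIRST(A) = ["b"]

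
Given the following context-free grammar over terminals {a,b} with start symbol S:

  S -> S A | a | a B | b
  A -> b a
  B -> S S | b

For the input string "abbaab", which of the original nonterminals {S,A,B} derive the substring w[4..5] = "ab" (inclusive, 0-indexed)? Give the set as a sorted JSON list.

Convert to CNF:
  S -> S A | T1 B | a | b
  A -> T0 T1
  B -> S S | b
  T0 -> b
  T1 -> a

CYK fill, restricted to cells inside w[4..5]:
  cell(4,4) a: {S,T1}  orig:{S}
  cell(5,5) b: {B,S,T0}  orig:{B,S}
  cell(4,5) ab: {B,S}

Original NTs in T[4,5] deriving "ab": ["B", "S"]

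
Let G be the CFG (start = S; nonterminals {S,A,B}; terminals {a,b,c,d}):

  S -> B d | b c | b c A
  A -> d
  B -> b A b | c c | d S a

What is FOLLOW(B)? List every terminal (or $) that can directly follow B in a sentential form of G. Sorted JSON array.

FIRST sets, iterate to fixpoint:
pass 1:
  A via A→d: +{d}
  B via B→b A b: +{b}
  B via B→c c: +{c}
  B via B→d S a: +{d}
  S via S→B d: +{b,c,d}
  FIRST(S)={b,c,d}  FIRST(A)={d}  FIRST(B)={b,c,d}
pass 2: (stable)
  FIRST(S)={b,c,d}  FIRST(A)={d}  FIRST(B)={b,c,d}

FOLLOW sets:
seed FOLLOW(S) with $
round 1:
  B→b A b: FOLLOW(A) ⊇ FIRST(b) = {b}; new: +{b}
  B→d S a: FOLLOW(S) ⊇ FIRST(a) = {a}; new: +{a}
  S→B d: FOLLOW(B) ⊇ FIRST(d) = {d}; new: +{d}
  S→b c A: FOLLOW(A) ⊇ FOLLOW(S) ⊇ {$,a}; new: +{$,a}
  S: {$,a}  A: {$,a,b}  B: {d}
round 2: (no change)
  S: {$,a}  A: {$,a,b}  B: {d}

FOLLOW(B) = ["d"]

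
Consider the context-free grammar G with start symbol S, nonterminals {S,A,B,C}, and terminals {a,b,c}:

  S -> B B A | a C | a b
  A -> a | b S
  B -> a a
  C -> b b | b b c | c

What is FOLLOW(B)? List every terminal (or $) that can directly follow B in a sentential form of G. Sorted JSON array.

FIRST sets, iterate to fixpoint:
round 1:
  A via A→a: +{a}
  A via A→b S: +{b}
  B via B→a a: +{a}
  C via C→b b: +{b}
  C via C→c: +{c}
  S via S→B B A: +{a}
  FIRST(S)={a}  FIRST(A)={a,b}  FIRST(B)={a}  FIRST(C)={b,c}
round 2: (no change)
  FIRST(S)={a}  FIRST(A)={a,b}  FIRST(B)={a}  FIRST(C)={b,c}

FOLLOW iteration:
FOLLOW(S) := {$}
pass 1:
  S→B B A: FOLLOW(B) ⊇ FIRST(B) = {a}; new: +{a}
  S→B B A: FOLLOW(B) ⊇ FIRST(A) = {a,b}; new: +{b}
  S→B B A: FOLLOW(A) ⊇ FOLLOW(S) ⊇ {$}; new: +{$}
  S→a C: FOLLOW(C) ⊇ FOLLOW(S) ⊇ {$}; new: +{$}
  FOLLOW[S]={$}  FOLLOW[A]={$}  FOLLOW[B]={a,b}  FOLLOW[C]={$}
pass 2: done
  FOLLOW[S]={$}  FOLLOW[A]={$}  FOLLOW[B]={a,b}  FOLLOW[C]={$}

FOLLOW(B) = ["a", "b"]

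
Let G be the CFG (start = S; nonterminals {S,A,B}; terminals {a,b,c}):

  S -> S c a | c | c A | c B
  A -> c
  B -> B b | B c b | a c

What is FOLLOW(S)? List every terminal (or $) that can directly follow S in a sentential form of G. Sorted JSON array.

Compute FIRST by fixpoint:
round 1:
  A via A→c: +{c}
  B via B→a c: +{a}
  S via S→c: +{c}
  S: {c}  A: {c}  B: {a}
round 2: — fixpoint
  S: {c}  A: {c}  B: {a}

FOLLOW iteration:
seed FOLLOW(S) with $
[1]
  B→B b: FOLLOW(B) ⊇ FIRST(b) = {b}; new: +{b}
  B→B c b: FOLLOW(B) ⊇ FIRST(c) = {c}; new: +{c}
  S→S c a: FOLLOW(S) ⊇ FIRST(c) = {c}; new: +{c}
  S→c A: FOLLOW(A) ⊇ FOLLOW(S) ⊇ {$,c}; new: +{$,c}
  S→c B: FOLLOW(B) ⊇ FOLLOW(S) ⊇ {$,c}; new: +{$}
  FOLLOW[S]={$,c}  FOLLOW[A]={$,c}  FOLLOW[B]={$,b,c}
[2] (no change)
  FOLLOW[S]={$,c}  FOLLOW[A]={$,c}  FOLLOW[B]={$,b,c}

FOLLOW(S) = ["$", "c"]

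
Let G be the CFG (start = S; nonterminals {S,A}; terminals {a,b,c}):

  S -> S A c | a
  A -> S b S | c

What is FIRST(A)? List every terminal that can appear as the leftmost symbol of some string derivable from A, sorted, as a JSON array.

Compute FIRST by fixpoint:
pass 1:
  A via A→c: +{c}
  S via S→a: +{a}
  FIRST(S)={a}  FIRST(A)={c}
pass 2:
  A via A→S b S: +{a}
  FIRST(S)={a}  FIRST(A)={a,c}
pass 3: (stable)
  FIRST(S)={a}  FIRST(A)={a,c}

FIRST(A) = ["a", "c"]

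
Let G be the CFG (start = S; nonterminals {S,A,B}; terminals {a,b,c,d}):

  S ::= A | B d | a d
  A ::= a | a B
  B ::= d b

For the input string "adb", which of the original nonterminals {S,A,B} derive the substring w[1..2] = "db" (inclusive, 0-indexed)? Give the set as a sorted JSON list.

Convert to CNF:
  S -> B T1 | T0 B | T0 T1 | a
  A -> T0 B | a
  B -> T1 T2
  T0 -> a
  T1 -> d
  T2 -> b

CYK table (by increasing span), restricted to cells inside w[1..2]:
  cell(1,1) d: {T1}  orig:{}
  cell(2,2) b: {T2}  orig:{}
  cell(1,2) db: {B}

Original NTs in T[1,2] deriving "db": ["B"]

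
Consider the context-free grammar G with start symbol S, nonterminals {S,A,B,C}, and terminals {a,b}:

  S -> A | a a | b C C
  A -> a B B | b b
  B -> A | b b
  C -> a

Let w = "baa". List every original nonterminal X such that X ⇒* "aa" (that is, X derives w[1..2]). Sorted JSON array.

CNF form of G:
  S -> T0 T0 | T0 X4 | T1 T1 | T1 X5
  A -> T0 X2 | T1 T1
  B -> T0 X3 | T1 T1
  C -> a
  T0 -> a
  T1 -> b
  X2 -> B B
  X3 -> B B
  X4 -> B B
  X5 -> C C

CYK table (by increasing span) — only the sub-triangle for w[1..2]:
  [1..1]={C,T0}  "a"  orig:{C}
  [2..2]={C,T0}  "a"  orig:{C}
  [1..2]={S,X5}  "aa"  orig:{S}

Original NTs in T[1,2] deriving "aa": ["S"]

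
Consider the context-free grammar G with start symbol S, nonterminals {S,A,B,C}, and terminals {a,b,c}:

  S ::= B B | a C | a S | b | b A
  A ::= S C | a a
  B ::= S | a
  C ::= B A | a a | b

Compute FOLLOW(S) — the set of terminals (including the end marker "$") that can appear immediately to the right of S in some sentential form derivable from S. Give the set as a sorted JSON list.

Compute FIRST by fixpoint:
iter 1:
  A via A→a a: +{a}
  B via B→a: +{a}
  C via C→B A: +{a}
  C via C→b: +{b}
  S via S→B B: +{a}
  S via S→b: +{b}
  FIRST(S)={a,b}  FIRST(A)={a}  FIRST(B)={a}  FIRST(C)={a,b}
iter 2:
  A via A→S C: +{b}
  B via B→S: +{b}
  FIRST(S)={a,b}  FIRST(A)={a,b}  FIRST(B)={a,b}  FIRST(C)={a,b}
iter 3: (stable)
  FIRST(S)={a,b}  FIRST(A)={a,b}  FIRST(B)={a,b}  FIRST(C)={a,b}

FOLLOW sets:
initialize: $ ∈ FOLLOW(S)
round 1:
  A→S C: FOLLOW(S) ⊇ FIRST(C) = {a,b}; new: +{a,b}
  C→B A: FOLLOW(B) ⊇ FIRST(A) = {a,b}; new: +{a,b}
  S→B B: FOLLOW(B) ⊇ FOLLOW(S) ⊇ {$,a,b}; new: +{$}
  S→a C: FOLLOW(C) ⊇ FOLLOW(S) ⊇ {$,a,b}; new: +{$,a,b}
  S→b A: FOLLOW(A) ⊇ FOLLOW(S) ⊇ {$,a,b}; new: +{$,a,b}
  FOLLOW(S)={$,a,b}  FOLLOW(A)={$,a,b}  FOLLOW(B)={$,a,b}  FOLLOW(C)={$,a,b}
round 2: (no change)
  FOLLOW(S)={$,a,b}  FOLLOW(A)={$,a,b}  FOLLOW(B)={$,a,b}  FOLLOW(C)={$,a,b}

FOLLOW(S) = ["$", "a", "b"]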